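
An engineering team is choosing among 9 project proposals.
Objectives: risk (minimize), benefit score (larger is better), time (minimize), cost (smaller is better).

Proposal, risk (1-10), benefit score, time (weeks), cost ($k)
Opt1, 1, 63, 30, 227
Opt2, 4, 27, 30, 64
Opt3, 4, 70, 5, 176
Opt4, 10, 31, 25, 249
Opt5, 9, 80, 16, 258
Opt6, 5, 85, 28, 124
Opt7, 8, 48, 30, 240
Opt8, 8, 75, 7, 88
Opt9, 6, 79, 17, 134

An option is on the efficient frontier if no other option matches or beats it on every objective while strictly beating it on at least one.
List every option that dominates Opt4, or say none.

Opt3: risk 4≤10, benefit score 70≥31, time 5≤25, cost 176≤249 — dominates Opt4.
Opt8: risk 8≤10, benefit score 75≥31, time 7≤25, cost 88≤249 — dominates Opt4.
Opt9: risk 6≤10, benefit score 79≥31, time 17≤25, cost 134≤249 — dominates Opt4.
Others (Opt1, Opt2, Opt5, Opt6, Opt7) are each worse than Opt4 on at least one objective.

Opt3, Opt8, Opt9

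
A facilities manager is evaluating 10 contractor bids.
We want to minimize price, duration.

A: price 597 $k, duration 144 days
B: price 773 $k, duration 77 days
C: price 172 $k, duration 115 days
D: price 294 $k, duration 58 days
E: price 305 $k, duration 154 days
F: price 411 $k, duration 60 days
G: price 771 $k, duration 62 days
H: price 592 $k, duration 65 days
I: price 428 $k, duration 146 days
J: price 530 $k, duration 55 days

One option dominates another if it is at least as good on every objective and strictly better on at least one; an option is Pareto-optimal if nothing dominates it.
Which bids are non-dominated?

A: dominated by C (price 172≤597, duration 115≤144).
B: dominated by D (price 294≤773, duration 58≤77).
C: not dominated (best price).
D: not dominated.
E: dominated by C (price 172≤305, duration 115≤154).
F: dominated by D (price 294≤411, duration 58≤60).
G: dominated by D (price 294≤771, duration 58≤62).
H: dominated by D (price 294≤592, duration 58≤65).
I: dominated by C (price 172≤428, duration 115≤146).
J: not dominated (best duration).

C, D, J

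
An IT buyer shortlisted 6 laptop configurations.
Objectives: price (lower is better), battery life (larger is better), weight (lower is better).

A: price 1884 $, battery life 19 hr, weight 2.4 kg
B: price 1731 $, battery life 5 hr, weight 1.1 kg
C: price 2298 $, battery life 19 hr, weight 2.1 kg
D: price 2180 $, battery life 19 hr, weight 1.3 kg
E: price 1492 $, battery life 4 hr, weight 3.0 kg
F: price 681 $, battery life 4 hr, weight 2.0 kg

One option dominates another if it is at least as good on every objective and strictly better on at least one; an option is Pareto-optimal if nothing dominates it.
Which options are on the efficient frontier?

A: not dominated.
B: not dominated (best weight).
C: dominated by D (price 2180≤2298, battery life 19≥19, weight 1.3≤2.1).
D: not dominated.
E: dominated by F (price 681≤1492, battery life 4≥4, weight 2.0≤3.0).
F: not dominated (best price).

A, B, D, F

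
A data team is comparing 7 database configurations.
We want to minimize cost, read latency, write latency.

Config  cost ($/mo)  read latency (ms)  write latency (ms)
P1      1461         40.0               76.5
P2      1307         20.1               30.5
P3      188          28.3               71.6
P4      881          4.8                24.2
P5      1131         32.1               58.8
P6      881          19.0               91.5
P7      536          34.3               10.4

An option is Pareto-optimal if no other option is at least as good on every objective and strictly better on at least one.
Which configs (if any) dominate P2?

P4: cost 881≤1307, read latency 4.8≤20.1, write latency 24.2≤30.5 — dominates P2.
Others (P1, P3, P5, P6, P7) are each worse than P2 on at least one objective.

P4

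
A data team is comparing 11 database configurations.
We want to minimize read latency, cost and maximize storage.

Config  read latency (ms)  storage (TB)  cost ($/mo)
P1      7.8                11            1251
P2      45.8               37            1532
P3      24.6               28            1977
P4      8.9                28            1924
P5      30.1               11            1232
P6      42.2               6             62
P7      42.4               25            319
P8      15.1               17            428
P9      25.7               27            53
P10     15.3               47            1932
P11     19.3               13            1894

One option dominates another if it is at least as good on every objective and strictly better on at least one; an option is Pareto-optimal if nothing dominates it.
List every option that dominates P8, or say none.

P1: worse on storage (11 vs 17).
P2: worse on read latency (45.8 vs 15.1).
P3: worse on read latency (24.6 vs 15.1).
P4: worse on cost (1924 vs 428).
P5: worse on read latency (30.1 vs 15.1).
P6: worse on read latency (42.2 vs 15.1).
P7: worse on read latency (42.4 vs 15.1).
P9: worse on read latency (25.7 vs 15.1).
P10: worse on read latency (15.3 vs 15.1).
P11: worse on read latency (19.3 vs 15.1).
No option dominates P8.

none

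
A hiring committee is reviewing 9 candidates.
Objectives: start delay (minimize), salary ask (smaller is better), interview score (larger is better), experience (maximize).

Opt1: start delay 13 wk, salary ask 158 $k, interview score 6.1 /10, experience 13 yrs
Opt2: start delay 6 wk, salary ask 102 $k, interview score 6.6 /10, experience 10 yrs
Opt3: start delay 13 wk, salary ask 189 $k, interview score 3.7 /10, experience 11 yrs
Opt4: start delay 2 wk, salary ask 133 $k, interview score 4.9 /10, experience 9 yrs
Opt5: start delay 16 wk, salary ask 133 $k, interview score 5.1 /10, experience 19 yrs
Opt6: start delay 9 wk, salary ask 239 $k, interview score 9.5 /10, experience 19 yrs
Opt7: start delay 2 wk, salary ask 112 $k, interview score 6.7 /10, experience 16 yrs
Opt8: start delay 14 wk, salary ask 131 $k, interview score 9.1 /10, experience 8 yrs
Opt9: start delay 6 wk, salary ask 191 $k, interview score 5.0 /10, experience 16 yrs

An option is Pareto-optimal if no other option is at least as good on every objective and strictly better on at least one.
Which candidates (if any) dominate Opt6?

none

Opt1: worse on start delay (13 vs 9).
Opt2: worse on interview score (6.6 vs 9.5).
Opt3: worse on start delay (13 vs 9).
Opt4: worse on interview score (4.9 vs 9.5).
Opt5: worse on start delay (16 vs 9).
Opt7: worse on interview score (6.7 vs 9.5).
Opt8: worse on start delay (14 vs 9).
Opt9: worse on interview score (5.0 vs 9.5).
No option dominates Opt6.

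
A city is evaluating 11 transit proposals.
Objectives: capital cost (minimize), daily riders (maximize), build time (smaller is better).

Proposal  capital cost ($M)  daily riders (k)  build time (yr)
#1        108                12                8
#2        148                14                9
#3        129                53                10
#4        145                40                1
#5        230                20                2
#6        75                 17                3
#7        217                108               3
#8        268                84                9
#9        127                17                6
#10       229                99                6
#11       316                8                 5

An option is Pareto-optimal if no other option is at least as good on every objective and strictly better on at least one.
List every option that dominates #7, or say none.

none

#1: worse on daily riders (12 vs 108).
#2: worse on daily riders (14 vs 108).
#3: worse on daily riders (53 vs 108).
#4: worse on daily riders (40 vs 108).
#5: worse on capital cost (230 vs 217).
#6: worse on daily riders (17 vs 108).
#8: worse on capital cost (268 vs 217).
#9: worse on daily riders (17 vs 108).
#10: worse on capital cost (229 vs 217).
#11: worse on capital cost (316 vs 217).
No option dominates #7.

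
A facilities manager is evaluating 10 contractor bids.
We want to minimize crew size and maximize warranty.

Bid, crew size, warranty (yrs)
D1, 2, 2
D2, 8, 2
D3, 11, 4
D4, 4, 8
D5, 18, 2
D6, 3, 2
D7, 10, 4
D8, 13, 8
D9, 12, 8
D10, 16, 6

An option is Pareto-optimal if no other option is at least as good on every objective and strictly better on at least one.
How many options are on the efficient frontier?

2

D1: not dominated (best crew size).
D2: dominated by D1 (crew size 2≤8, warranty 2≥2).
D3: dominated by D4 (crew size 4≤11, warranty 8≥4).
D4: not dominated.
D5: dominated by D1 (crew size 2≤18, warranty 2≥2).
D6: dominated by D1 (crew size 2≤3, warranty 2≥2).
D7: dominated by D4 (crew size 4≤10, warranty 8≥4).
D8: dominated by D4 (crew size 4≤13, warranty 8≥8).
D9: dominated by D4 (crew size 4≤12, warranty 8≥8).
D10: dominated by D4 (crew size 4≤16, warranty 8≥6).
Pareto-optimal: D1, D4 → 2.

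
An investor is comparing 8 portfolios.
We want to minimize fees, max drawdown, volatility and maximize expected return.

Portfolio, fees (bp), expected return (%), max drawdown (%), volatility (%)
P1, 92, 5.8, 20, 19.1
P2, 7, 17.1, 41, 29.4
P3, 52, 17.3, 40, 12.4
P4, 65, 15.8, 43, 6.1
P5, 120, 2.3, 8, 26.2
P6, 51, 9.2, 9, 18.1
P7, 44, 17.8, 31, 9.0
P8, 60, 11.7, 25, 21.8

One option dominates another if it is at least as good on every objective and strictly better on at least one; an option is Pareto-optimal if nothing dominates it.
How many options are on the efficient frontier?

6

P1: dominated by P6 (fees 51≤92, expected return 9.2≥5.8, max drawdown 9≤20, volatility 18.1≤19.1).
P2: not dominated (best fees).
P3: dominated by P7 (fees 44≤52, expected return 17.8≥17.3, max drawdown 31≤40, volatility 9.0≤12.4).
P4: not dominated (best volatility).
P5: not dominated (best max drawdown).
P6: not dominated.
P7: not dominated (best expected return).
P8: not dominated.
Pareto-optimal: P2, P4, P5, P6, P7, P8 → 6.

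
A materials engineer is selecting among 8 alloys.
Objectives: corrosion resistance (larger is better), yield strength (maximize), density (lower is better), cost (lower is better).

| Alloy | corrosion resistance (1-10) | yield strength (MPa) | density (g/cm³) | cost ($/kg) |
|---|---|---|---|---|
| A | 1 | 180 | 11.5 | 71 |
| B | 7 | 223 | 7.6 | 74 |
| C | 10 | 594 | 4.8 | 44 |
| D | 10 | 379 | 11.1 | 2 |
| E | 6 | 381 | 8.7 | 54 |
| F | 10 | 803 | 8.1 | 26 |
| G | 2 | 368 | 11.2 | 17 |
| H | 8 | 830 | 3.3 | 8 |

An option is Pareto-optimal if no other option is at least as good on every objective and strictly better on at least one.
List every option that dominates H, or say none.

none

A: worse on corrosion resistance (1 vs 8).
B: worse on corrosion resistance (7 vs 8).
C: worse on yield strength (594 vs 830).
D: worse on yield strength (379 vs 830).
E: worse on corrosion resistance (6 vs 8).
F: worse on yield strength (803 vs 830).
G: worse on corrosion resistance (2 vs 8).
No option dominates H.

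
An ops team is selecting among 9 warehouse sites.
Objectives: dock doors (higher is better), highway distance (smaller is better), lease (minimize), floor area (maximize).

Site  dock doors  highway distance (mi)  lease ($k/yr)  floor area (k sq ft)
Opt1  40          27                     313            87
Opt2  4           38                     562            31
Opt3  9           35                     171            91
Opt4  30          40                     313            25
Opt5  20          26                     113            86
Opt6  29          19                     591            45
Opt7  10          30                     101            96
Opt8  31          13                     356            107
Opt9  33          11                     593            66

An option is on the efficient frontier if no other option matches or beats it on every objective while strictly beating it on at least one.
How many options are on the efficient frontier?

Opt1: not dominated (best dock doors).
Opt2: dominated by Opt1 (dock doors 40≥4, highway distance 27≤38, lease 313≤562, floor area 87≥31).
Opt3: dominated by Opt7 (dock doors 10≥9, highway distance 30≤35, lease 101≤171, floor area 96≥91).
Opt4: dominated by Opt1 (dock doors 40≥30, highway distance 27≤40, lease 313≤313, floor area 87≥25).
Opt5: not dominated.
Opt6: dominated by Opt8 (dock doors 31≥29, highway distance 13≤19, lease 356≤591, floor area 107≥45).
Opt7: not dominated (best lease).
Opt8: not dominated (best floor area).
Opt9: not dominated (best highway distance).
Pareto-optimal: Opt1, Opt5, Opt7, Opt8, Opt9 → 5.

5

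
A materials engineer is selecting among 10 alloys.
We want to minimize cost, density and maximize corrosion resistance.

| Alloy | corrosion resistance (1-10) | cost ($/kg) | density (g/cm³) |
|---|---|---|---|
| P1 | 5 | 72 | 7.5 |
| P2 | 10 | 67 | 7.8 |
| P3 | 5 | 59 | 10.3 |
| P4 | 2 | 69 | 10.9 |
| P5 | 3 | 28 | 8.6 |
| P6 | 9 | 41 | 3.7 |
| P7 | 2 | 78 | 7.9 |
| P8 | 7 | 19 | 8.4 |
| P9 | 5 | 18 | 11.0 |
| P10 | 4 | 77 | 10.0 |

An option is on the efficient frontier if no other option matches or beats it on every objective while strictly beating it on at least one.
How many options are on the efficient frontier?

P1: dominated by P6 (corrosion resistance 9≥5, cost 41≤72, density 3.7≤7.5).
P2: not dominated (best corrosion resistance).
P3: dominated by P6 (corrosion resistance 9≥5, cost 41≤59, density 3.7≤10.3).
P4: dominated by P2 (corrosion resistance 10≥2, cost 67≤69, density 7.8≤10.9).
P5: dominated by P8 (corrosion resistance 7≥3, cost 19≤28, density 8.4≤8.6).
P6: not dominated (best density).
P7: dominated by P1 (corrosion resistance 5≥2, cost 72≤78, density 7.5≤7.9).
P8: not dominated.
P9: not dominated (best cost).
P10: dominated by P1 (corrosion resistance 5≥4, cost 72≤77, density 7.5≤10.0).
Pareto-optimal: P2, P6, P8, P9 → 4.

4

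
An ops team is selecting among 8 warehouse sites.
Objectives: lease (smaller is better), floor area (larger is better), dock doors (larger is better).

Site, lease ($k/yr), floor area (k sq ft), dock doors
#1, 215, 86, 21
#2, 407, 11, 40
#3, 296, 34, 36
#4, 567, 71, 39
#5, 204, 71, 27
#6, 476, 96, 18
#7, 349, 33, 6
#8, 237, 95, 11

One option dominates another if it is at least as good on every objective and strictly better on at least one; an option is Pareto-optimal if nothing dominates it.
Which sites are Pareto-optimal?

#1: not dominated.
#2: not dominated (best dock doors).
#3: not dominated.
#4: not dominated.
#5: not dominated (best lease).
#6: not dominated (best floor area).
#7: dominated by #1 (lease 215≤349, floor area 86≥33, dock doors 21≥6).
#8: not dominated.

#1, #2, #3, #4, #5, #6, #8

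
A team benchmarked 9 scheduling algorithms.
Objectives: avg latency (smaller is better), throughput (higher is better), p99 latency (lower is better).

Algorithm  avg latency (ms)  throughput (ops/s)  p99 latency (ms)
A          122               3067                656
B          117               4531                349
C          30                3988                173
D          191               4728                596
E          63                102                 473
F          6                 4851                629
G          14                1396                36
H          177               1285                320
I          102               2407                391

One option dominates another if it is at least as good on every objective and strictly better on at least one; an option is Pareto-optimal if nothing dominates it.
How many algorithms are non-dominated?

5

A: dominated by B (avg latency 117≤122, throughput 4531≥3067, p99 latency 349≤656).
B: not dominated.
C: not dominated.
D: not dominated.
E: dominated by C (avg latency 30≤63, throughput 3988≥102, p99 latency 173≤473).
F: not dominated (best avg latency).
G: not dominated (best p99 latency).
H: dominated by C (avg latency 30≤177, throughput 3988≥1285, p99 latency 173≤320).
I: dominated by C (avg latency 30≤102, throughput 3988≥2407, p99 latency 173≤391).
Pareto-optimal: B, C, D, F, G → 5.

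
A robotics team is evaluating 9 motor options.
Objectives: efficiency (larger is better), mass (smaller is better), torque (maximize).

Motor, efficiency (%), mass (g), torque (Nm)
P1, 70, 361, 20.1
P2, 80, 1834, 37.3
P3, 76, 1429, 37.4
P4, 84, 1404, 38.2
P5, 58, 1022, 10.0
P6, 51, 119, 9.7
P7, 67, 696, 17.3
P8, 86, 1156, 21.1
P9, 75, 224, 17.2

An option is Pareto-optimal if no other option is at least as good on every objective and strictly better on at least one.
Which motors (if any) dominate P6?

P1: worse on mass (361 vs 119).
P2: worse on mass (1834 vs 119).
P3: worse on mass (1429 vs 119).
P4: worse on mass (1404 vs 119).
P5: worse on mass (1022 vs 119).
P7: worse on mass (696 vs 119).
P8: worse on mass (1156 vs 119).
P9: worse on mass (224 vs 119).
No option dominates P6.

none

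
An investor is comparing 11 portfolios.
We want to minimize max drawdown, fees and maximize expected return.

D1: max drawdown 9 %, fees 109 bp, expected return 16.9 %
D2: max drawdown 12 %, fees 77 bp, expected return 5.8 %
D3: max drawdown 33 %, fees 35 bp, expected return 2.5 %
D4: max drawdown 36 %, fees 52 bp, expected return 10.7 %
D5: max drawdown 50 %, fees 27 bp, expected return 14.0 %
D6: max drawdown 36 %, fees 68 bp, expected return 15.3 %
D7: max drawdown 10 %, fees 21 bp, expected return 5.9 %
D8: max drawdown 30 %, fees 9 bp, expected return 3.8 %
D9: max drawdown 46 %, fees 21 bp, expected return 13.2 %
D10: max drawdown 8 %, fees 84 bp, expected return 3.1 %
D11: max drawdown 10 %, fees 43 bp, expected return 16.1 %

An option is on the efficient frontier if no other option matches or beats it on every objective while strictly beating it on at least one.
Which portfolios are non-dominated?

D1, D5, D7, D8, D9, D10, D11

D1: not dominated (best expected return).
D2: dominated by D7 (max drawdown 10≤12, fees 21≤77, expected return 5.9≥5.8).
D3: dominated by D7 (max drawdown 10≤33, fees 21≤35, expected return 5.9≥2.5).
D4: dominated by D11 (max drawdown 10≤36, fees 43≤52, expected return 16.1≥10.7).
D5: not dominated.
D6: dominated by D11 (max drawdown 10≤36, fees 43≤68, expected return 16.1≥15.3).
D7: not dominated.
D8: not dominated (best fees).
D9: not dominated.
D10: not dominated (best max drawdown).
D11: not dominated.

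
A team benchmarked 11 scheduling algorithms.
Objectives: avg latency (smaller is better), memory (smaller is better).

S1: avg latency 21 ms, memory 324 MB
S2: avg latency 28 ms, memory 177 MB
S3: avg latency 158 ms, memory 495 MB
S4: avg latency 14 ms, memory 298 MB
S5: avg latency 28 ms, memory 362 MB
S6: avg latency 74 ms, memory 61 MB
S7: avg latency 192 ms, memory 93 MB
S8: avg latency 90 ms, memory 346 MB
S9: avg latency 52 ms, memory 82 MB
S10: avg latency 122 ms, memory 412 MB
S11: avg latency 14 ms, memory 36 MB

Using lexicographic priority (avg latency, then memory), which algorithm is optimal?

S11

First minimize avg latency: best is 14, kept {S4, S11}.
Then minimize memory: best is 36, kept {S11}.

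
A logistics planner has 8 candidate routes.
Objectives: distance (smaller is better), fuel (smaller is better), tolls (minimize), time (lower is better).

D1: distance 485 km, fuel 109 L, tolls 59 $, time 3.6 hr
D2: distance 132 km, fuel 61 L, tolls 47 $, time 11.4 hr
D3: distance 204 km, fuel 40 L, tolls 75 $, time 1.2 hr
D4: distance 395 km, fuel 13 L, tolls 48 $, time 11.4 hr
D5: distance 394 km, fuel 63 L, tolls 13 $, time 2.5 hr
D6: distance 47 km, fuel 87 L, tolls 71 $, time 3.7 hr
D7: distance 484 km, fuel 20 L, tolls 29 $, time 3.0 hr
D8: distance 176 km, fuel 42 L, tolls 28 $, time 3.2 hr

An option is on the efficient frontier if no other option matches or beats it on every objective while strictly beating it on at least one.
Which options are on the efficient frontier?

D2, D3, D4, D5, D6, D7, D8

D1: dominated by D5 (distance 394≤485, fuel 63≤109, tolls 13≤59, time 2.5≤3.6).
D2: not dominated.
D3: not dominated (best time).
D4: not dominated (best fuel).
D5: not dominated (best tolls).
D6: not dominated (best distance).
D7: not dominated.
D8: not dominated.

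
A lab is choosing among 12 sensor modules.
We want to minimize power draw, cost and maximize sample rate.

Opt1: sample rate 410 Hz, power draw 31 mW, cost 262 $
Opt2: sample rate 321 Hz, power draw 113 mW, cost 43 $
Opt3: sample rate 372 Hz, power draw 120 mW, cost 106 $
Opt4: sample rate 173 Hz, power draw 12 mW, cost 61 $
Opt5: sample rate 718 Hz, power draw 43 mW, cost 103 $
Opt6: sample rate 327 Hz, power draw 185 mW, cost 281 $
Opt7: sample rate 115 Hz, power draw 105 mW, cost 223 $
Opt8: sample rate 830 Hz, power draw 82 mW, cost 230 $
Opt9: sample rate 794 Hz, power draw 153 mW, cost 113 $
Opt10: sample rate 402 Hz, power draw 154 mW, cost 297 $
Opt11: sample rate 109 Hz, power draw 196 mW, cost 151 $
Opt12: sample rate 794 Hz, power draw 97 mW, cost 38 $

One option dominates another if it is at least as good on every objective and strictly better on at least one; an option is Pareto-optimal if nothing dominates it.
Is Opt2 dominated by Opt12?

Opt12 vs Opt2: sample rate 794≥321, power draw 97≤113, cost 38≤43 — Opt12 is at least as good on every objective with at least one strict improvement.

Yes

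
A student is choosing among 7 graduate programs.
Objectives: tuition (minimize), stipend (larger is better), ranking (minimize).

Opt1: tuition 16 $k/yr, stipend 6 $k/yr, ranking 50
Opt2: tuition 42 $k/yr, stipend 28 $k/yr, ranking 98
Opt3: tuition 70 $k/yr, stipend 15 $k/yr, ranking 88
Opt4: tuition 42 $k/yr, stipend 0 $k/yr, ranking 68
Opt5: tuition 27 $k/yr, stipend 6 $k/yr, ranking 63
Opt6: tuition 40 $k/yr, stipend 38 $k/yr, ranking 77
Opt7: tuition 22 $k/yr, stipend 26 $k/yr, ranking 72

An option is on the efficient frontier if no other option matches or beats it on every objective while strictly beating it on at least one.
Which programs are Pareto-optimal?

Opt1, Opt6, Opt7

Opt1: not dominated (best tuition).
Opt2: dominated by Opt6 (tuition 40≤42, stipend 38≥28, ranking 77≤98).
Opt3: dominated by Opt6 (tuition 40≤70, stipend 38≥15, ranking 77≤88).
Opt4: dominated by Opt1 (tuition 16≤42, stipend 6≥0, ranking 50≤68).
Opt5: dominated by Opt1 (tuition 16≤27, stipend 6≥6, ranking 50≤63).
Opt6: not dominated (best stipend).
Opt7: not dominated.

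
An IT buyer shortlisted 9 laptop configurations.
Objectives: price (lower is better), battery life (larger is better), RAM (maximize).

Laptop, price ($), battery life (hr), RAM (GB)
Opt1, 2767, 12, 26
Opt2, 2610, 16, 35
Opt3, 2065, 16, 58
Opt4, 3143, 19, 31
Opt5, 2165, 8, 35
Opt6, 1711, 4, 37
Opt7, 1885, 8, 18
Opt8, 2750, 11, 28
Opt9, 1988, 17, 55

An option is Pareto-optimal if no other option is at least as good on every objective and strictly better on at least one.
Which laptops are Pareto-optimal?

Opt1: dominated by Opt2 (price 2610≤2767, battery life 16≥12, RAM 35≥26).
Opt2: dominated by Opt3 (price 2065≤2610, battery life 16≥16, RAM 58≥35).
Opt3: not dominated (best RAM).
Opt4: not dominated (best battery life).
Opt5: dominated by Opt3 (price 2065≤2165, battery life 16≥8, RAM 58≥35).
Opt6: not dominated (best price).
Opt7: not dominated.
Opt8: dominated by Opt2 (price 2610≤2750, battery life 16≥11, RAM 35≥28).
Opt9: not dominated.

Opt3, Opt4, Opt6, Opt7, Opt9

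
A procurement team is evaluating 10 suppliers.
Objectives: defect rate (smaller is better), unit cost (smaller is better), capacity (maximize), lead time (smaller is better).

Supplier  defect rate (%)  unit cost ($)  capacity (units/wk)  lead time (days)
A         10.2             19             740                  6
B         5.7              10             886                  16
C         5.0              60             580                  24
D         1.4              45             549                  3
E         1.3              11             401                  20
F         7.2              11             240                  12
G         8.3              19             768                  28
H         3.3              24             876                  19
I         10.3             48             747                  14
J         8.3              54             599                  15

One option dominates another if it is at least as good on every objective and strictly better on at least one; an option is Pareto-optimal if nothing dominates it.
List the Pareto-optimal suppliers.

A, B, D, E, F, H, I, J

A: not dominated.
B: not dominated (best unit cost).
C: dominated by H (defect rate 3.3≤5.0, unit cost 24≤60, capacity 876≥580, lead time 19≤24).
D: not dominated (best lead time).
E: not dominated (best defect rate).
F: not dominated.
G: dominated by B (defect rate 5.7≤8.3, unit cost 10≤19, capacity 886≥768, lead time 16≤28).
H: not dominated.
I: not dominated.
J: not dominated.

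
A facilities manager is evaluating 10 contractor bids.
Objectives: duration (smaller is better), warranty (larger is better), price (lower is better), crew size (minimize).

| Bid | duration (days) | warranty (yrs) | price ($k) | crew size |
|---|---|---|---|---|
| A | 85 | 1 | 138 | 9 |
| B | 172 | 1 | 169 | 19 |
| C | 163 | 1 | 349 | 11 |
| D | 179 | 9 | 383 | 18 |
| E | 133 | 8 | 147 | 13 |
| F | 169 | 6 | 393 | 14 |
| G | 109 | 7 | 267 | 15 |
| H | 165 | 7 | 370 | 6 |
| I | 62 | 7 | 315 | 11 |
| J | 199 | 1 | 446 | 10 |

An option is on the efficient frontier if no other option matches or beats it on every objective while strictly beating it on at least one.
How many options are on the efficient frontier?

6

A: not dominated (best price).
B: dominated by A (duration 85≤172, warranty 1≥1, price 138≤169, crew size 9≤19).
C: dominated by A (duration 85≤163, warranty 1≥1, price 138≤349, crew size 9≤11).
D: not dominated (best warranty).
E: not dominated.
F: dominated by E (duration 133≤169, warranty 8≥6, price 147≤393, crew size 13≤14).
G: not dominated.
H: not dominated (best crew size).
I: not dominated (best duration).
J: dominated by A (duration 85≤199, warranty 1≥1, price 138≤446, crew size 9≤10).
Pareto-optimal: A, D, E, G, H, I → 6.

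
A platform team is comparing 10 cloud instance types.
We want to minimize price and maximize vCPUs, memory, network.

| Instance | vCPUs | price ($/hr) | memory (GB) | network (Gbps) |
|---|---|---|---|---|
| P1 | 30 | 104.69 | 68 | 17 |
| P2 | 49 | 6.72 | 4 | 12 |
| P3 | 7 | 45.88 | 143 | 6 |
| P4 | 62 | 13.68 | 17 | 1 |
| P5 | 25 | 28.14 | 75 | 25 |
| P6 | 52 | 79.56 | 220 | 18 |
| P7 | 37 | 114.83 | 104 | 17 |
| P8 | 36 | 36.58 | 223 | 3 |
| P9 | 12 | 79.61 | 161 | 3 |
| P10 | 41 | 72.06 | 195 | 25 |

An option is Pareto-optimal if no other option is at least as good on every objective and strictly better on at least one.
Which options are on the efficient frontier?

P1: dominated by P6 (vCPUs 52≥30, price 79.56≤104.69, memory 220≥68, network 18≥17).
P2: not dominated (best price).
P3: not dominated.
P4: not dominated (best vCPUs).
P5: not dominated.
P6: not dominated.
P7: dominated by P6 (vCPUs 52≥37, price 79.56≤114.83, memory 220≥104, network 18≥17).
P8: not dominated (best memory).
P9: dominated by P6 (vCPUs 52≥12, price 79.56≤79.61, memory 220≥161, network 18≥3).
P10: not dominated.

P2, P3, P4, P5, P6, P8, P10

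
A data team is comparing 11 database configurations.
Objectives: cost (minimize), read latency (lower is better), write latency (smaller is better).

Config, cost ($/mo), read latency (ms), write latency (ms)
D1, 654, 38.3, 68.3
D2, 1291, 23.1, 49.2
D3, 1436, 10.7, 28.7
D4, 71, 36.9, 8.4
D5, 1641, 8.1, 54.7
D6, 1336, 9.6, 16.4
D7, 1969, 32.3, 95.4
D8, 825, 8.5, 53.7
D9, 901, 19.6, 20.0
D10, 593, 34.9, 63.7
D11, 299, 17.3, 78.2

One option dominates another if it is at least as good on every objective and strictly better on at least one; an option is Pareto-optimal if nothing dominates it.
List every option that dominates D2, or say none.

D9

D9: cost 901≤1291, read latency 19.6≤23.1, write latency 20.0≤49.2 — dominates D2.
Others (D1, D3, D4, D5, D6, D7, D8, D10, D11) are each worse than D2 on at least one objective.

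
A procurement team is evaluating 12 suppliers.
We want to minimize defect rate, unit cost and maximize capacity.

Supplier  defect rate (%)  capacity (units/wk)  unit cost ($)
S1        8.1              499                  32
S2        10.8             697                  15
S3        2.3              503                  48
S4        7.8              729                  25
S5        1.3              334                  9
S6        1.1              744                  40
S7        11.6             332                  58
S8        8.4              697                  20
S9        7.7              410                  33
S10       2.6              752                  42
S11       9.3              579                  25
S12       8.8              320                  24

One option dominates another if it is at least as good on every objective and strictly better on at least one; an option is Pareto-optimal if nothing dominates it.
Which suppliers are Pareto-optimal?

S2, S4, S5, S6, S8, S9, S10

S1: dominated by S4 (defect rate 7.8≤8.1, capacity 729≥499, unit cost 25≤32).
S2: not dominated.
S3: dominated by S6 (defect rate 1.1≤2.3, capacity 744≥503, unit cost 40≤48).
S4: not dominated.
S5: not dominated (best unit cost).
S6: not dominated (best defect rate).
S7: dominated by S1 (defect rate 8.1≤11.6, capacity 499≥332, unit cost 32≤58).
S8: not dominated.
S9: not dominated.
S10: not dominated (best capacity).
S11: dominated by S4 (defect rate 7.8≤9.3, capacity 729≥579, unit cost 25≤25).
S12: dominated by S5 (defect rate 1.3≤8.8, capacity 334≥320, unit cost 9≤24).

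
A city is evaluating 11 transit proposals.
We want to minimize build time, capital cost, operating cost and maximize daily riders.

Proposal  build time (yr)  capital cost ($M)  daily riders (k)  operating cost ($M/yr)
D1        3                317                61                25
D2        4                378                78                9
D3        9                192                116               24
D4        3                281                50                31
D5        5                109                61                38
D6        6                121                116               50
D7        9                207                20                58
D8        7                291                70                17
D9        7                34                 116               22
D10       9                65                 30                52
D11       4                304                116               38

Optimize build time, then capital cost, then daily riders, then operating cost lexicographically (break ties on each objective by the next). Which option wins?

First minimize build time: best is 3, kept {D1, D4}.
Then minimize capital cost: best is 281, kept {D4}.

D4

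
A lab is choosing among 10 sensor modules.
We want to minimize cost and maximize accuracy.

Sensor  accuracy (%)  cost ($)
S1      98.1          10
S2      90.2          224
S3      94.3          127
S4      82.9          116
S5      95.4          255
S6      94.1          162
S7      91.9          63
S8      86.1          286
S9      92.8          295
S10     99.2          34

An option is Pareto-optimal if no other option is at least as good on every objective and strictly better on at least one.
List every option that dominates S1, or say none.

none

S2: worse on accuracy (90.2 vs 98.1).
S3: worse on accuracy (94.3 vs 98.1).
S4: worse on accuracy (82.9 vs 98.1).
S5: worse on accuracy (95.4 vs 98.1).
S6: worse on accuracy (94.1 vs 98.1).
S7: worse on accuracy (91.9 vs 98.1).
S8: worse on accuracy (86.1 vs 98.1).
S9: worse on accuracy (92.8 vs 98.1).
S10: worse on cost (34 vs 10).
No option dominates S1.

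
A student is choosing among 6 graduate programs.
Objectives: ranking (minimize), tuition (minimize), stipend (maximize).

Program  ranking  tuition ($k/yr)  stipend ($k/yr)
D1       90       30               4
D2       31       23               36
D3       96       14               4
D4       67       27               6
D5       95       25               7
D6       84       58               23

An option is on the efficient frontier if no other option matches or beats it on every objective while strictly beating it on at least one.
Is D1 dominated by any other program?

Yes

D2 vs D1: ranking 31≤90, tuition 23≤30, stipend 36≥4 — D2 is at least as good on every objective and strictly better on at least one, so D2 dominates D1.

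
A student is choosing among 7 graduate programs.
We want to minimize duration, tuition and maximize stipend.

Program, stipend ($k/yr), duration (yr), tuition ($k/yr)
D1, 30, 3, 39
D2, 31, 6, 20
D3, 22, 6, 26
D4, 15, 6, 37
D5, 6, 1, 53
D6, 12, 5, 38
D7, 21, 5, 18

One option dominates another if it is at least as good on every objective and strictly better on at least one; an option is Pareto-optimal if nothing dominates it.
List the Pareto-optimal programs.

D1: not dominated.
D2: not dominated (best stipend).
D3: dominated by D2 (stipend 31≥22, duration 6≤6, tuition 20≤26).
D4: dominated by D2 (stipend 31≥15, duration 6≤6, tuition 20≤37).
D5: not dominated (best duration).
D6: dominated by D7 (stipend 21≥12, duration 5≤5, tuition 18≤38).
D7: not dominated (best tuition).

D1, D2, D5, D7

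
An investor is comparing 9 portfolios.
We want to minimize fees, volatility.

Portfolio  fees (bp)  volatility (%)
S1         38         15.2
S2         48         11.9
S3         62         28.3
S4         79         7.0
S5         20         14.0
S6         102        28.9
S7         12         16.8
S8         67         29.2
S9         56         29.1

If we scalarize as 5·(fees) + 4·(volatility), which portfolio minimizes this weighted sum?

S7

S1: 5·38 + 4·15.2 = 250.8
S2: 5·48 + 4·11.9 = 287.6
S3: 5·62 + 4·28.3 = 423.2
S4: 5·79 + 4·7.0 = 423.0
S5: 5·20 + 4·14.0 = 156.0
S6: 5·102 + 4·28.9 = 625.6
S7: 5·12 + 4·16.8 = 127.2
S8: 5·67 + 4·29.2 = 451.8
S9: 5·56 + 4·29.1 = 396.4
Lowest: S7 at 127.2.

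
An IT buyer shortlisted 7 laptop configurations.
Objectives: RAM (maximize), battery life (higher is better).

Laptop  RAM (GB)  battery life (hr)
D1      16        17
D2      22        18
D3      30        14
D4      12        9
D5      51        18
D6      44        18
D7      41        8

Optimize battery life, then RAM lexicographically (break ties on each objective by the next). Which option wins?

First maximize battery life: best is 18, kept {D2, D5, D6}.
Then maximize RAM: best is 51, kept {D5}.

D5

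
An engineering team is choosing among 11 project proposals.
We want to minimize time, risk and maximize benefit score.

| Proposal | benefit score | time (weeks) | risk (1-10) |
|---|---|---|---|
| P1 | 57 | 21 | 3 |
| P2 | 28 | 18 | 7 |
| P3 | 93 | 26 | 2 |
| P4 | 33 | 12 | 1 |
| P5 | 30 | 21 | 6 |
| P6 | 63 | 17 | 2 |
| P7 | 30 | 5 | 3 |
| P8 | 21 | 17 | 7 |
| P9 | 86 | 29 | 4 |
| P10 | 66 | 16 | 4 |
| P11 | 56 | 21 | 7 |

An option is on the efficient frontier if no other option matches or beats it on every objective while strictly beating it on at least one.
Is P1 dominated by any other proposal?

P6 vs P1: benefit score 63≥57, time 17≤21, risk 2≤3 — P6 is at least as good on every objective and strictly better on at least one, so P6 dominates P1.

Yes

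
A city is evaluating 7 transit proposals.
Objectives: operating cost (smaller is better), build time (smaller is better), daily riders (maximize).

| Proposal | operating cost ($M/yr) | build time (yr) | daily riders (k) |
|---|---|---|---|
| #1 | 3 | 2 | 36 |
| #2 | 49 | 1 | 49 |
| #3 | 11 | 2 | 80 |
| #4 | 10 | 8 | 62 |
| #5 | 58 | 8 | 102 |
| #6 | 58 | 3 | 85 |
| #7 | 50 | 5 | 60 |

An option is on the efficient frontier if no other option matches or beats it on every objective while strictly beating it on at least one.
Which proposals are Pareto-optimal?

#1, #2, #3, #4, #5, #6

#1: not dominated (best operating cost).
#2: not dominated (best build time).
#3: not dominated.
#4: not dominated.
#5: not dominated (best daily riders).
#6: not dominated.
#7: dominated by #3 (operating cost 11≤50, build time 2≤5, daily riders 80≥60).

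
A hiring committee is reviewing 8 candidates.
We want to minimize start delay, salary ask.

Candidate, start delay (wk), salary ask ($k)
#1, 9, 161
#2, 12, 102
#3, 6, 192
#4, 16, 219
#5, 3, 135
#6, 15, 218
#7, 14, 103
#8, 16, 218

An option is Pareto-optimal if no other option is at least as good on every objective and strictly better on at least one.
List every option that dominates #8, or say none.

#1: start delay 9≤16, salary ask 161≤218 — dominates #8.
#2: start delay 12≤16, salary ask 102≤218 — dominates #8.
#3: start delay 6≤16, salary ask 192≤218 — dominates #8.
#5: start delay 3≤16, salary ask 135≤218 — dominates #8.
#6: start delay 15≤16, salary ask 218≤218 — dominates #8.
#7: start delay 14≤16, salary ask 103≤218 — dominates #8.
Others (#4) are each worse than #8 on at least one objective.

#1, #2, #3, #5, #6, #7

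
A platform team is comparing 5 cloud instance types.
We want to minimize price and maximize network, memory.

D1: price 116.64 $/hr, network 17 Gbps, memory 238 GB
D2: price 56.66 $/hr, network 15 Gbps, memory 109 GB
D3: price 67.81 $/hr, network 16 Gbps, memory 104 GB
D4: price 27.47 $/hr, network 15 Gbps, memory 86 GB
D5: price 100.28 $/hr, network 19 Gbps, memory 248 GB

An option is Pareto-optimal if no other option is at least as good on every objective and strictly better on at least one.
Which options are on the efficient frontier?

D2, D3, D4, D5

D1: dominated by D5 (price 100.28≤116.64, network 19≥17, memory 248≥238).
D2: not dominated.
D3: not dominated.
D4: not dominated (best price).
D5: not dominated (best network).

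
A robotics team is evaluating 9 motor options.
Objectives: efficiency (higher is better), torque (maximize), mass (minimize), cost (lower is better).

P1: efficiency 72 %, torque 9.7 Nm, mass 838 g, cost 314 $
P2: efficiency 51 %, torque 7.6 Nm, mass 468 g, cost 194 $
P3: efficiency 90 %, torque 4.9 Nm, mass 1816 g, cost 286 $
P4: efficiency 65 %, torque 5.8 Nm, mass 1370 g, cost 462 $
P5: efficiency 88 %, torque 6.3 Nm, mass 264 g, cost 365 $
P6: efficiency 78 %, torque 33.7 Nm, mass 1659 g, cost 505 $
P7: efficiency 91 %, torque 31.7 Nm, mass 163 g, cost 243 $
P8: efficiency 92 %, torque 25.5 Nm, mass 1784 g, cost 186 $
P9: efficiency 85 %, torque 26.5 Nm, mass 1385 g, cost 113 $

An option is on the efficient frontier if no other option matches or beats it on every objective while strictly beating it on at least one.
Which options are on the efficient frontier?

P1: dominated by P7 (efficiency 91≥72, torque 31.7≥9.7, mass 163≤838, cost 243≤314).
P2: not dominated.
P3: dominated by P7 (efficiency 91≥90, torque 31.7≥4.9, mass 163≤1816, cost 243≤286).
P4: dominated by P1 (efficiency 72≥65, torque 9.7≥5.8, mass 838≤1370, cost 314≤462).
P5: dominated by P7 (efficiency 91≥88, torque 31.7≥6.3, mass 163≤264, cost 243≤365).
P6: not dominated (best torque).
P7: not dominated (best mass).
P8: not dominated (best efficiency).
P9: not dominated (best cost).

P2, P6, P7, P8, P9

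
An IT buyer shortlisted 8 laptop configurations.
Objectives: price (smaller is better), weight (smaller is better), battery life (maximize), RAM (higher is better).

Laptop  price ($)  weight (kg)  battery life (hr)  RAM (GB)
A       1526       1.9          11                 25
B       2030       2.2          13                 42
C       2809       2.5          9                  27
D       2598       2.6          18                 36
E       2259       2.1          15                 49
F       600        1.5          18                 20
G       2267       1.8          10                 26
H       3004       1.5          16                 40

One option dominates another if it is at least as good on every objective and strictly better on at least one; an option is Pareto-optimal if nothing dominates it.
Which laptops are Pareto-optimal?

A, B, D, E, F, G, H

A: not dominated.
B: not dominated.
C: dominated by B (price 2030≤2809, weight 2.2≤2.5, battery life 13≥9, RAM 42≥27).
D: not dominated.
E: not dominated (best RAM).
F: not dominated (best price).
G: not dominated.
H: not dominated.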